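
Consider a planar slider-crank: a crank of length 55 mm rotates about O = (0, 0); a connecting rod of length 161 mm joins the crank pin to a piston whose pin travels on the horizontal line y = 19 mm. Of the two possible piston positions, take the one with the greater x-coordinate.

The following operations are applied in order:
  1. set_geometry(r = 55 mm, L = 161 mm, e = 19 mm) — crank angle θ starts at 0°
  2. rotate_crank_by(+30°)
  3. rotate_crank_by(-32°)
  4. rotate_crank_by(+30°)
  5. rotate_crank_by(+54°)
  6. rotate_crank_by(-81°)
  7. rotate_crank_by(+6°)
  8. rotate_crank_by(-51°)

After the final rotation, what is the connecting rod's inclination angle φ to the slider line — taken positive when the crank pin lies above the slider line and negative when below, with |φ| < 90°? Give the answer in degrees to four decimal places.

set_geometry: r = 55 mm, L = 161 mm, e = 19 mm; θ ← 0°
rotate_crank_by(+30°): θ ← 0° +30° = 30°
rotate_crank_by(-32°): θ ← 30° -32° = -2°
rotate_crank_by(+30°): θ ← -2° +30° = 28°
rotate_crank_by(+54°): θ ← 28° +54° = 82°
rotate_crank_by(-81°): θ ← 82° -81° = 1°
rotate_crank_by(+6°): θ ← 1° +6° = 7°
rotate_crank_by(-51°): θ ← 7° -51° = -44°
crank pin P = (r cos θ, r sin θ) = (39.563689, -38.206210)
h = r sin θ − e = -38.206210 − 19 = -57.206210
sin φ = h / L = -57.206210 / 161 = -0.35531808
φ = arcsin(-0.35531808) = -20.812940°

-20.8129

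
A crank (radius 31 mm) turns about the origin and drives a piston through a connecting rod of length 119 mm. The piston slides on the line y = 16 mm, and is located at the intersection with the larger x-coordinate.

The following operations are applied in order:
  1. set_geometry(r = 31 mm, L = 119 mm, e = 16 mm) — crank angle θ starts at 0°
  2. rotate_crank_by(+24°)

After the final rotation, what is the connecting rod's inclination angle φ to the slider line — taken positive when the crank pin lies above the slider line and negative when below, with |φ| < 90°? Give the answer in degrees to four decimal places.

-1.6330

set_geometry: r = 31 mm, L = 119 mm, e = 16 mm; θ ← 0°
rotate_crank_by(+24°): θ ← 0° +24° = 24°
crank pin P = (r cos θ, r sin θ) = (28.319909, 12.608836)
h = r sin θ − e = 12.608836 − 16 = -3.391164
sin φ = h / L = -3.391164 / 119 = -0.02849718
φ = arcsin(-0.02849718) = -1.632989°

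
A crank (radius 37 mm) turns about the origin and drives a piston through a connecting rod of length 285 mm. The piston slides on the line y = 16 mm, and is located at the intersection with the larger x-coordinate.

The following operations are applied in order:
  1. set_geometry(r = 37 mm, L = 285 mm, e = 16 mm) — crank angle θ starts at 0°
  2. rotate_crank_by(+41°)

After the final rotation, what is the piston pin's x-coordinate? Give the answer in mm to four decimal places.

312.8041

set_geometry: r = 37 mm, L = 285 mm, e = 16 mm; θ ← 0°
rotate_crank_by(+41°): θ ← 0° +41° = 41°
crank pin P = (r cos θ, r sin θ) = (27.924254, 24.274184)
h = r sin θ − e = 24.274184 − 16 = 8.274184
x = r cos θ + √(L² − h²) = 27.924254 + √(81225.0 − 68.4621) = 27.924254 + 284.879866 = 312.804120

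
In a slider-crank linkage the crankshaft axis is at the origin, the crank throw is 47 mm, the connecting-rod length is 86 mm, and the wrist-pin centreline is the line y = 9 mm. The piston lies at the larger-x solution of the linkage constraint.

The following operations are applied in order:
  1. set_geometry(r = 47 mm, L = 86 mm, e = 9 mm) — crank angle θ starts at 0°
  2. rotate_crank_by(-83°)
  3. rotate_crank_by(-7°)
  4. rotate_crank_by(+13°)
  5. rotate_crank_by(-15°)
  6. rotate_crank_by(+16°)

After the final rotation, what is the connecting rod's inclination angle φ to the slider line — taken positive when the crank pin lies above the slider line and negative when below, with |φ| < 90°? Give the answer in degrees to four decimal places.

set_geometry: r = 47 mm, L = 86 mm, e = 9 mm; θ ← 0°
rotate_crank_by(-83°): θ ← 0° -83° = -83°
rotate_crank_by(-7°): θ ← -83° -7° = -90°
rotate_crank_by(+13°): θ ← -90° +13° = -77°
rotate_crank_by(-15°): θ ← -77° -15° = -92°
rotate_crank_by(+16°): θ ← -92° +16° = -76°
crank pin P = (r cos θ, r sin θ) = (11.370329, -45.603899)
h = r sin θ − e = -45.603899 − 9 = -54.603899
sin φ = h / L = -54.603899 / 86 = -0.63492906
φ = arcsin(-0.63492906) = -39.414723°

-39.4147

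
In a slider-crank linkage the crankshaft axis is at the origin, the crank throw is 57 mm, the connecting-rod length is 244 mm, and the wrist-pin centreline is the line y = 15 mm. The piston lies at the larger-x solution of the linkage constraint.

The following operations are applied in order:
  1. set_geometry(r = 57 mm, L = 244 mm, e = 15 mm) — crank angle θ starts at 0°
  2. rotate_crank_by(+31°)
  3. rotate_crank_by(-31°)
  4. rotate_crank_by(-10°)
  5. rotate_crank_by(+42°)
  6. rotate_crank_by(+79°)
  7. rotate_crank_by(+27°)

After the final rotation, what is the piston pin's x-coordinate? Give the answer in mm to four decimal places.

set_geometry: r = 57 mm, L = 244 mm, e = 15 mm; θ ← 0°
rotate_crank_by(+31°): θ ← 0° +31° = 31°
rotate_crank_by(-31°): θ ← 31° -31° = 0°
rotate_crank_by(-10°): θ ← 0° -10° = -10°
rotate_crank_by(+42°): θ ← -10° +42° = 32°
rotate_crank_by(+79°): θ ← 32° +79° = 111°
rotate_crank_by(+27°): θ ← 111° +27° = 138°
crank pin P = (r cos θ, r sin θ) = (-42.359255, 38.140445)
h = r sin θ − e = 38.140445 − 15 = 23.140445
x = r cos θ + √(L² − h²) = -42.359255 + √(59536.0 − 535.4802) = -42.359255 + 242.900226 = 200.540971

200.5410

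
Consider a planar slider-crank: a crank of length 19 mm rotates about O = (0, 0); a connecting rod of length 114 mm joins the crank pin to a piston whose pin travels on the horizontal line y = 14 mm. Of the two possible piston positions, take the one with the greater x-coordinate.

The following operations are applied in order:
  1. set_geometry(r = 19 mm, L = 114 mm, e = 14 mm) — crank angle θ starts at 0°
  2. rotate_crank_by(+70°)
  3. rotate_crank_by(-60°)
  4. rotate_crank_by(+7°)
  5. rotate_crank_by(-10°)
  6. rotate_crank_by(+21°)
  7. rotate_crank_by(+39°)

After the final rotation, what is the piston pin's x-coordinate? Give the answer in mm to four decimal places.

set_geometry: r = 19 mm, L = 114 mm, e = 14 mm; θ ← 0°
rotate_crank_by(+70°): θ ← 0° +70° = 70°
rotate_crank_by(-60°): θ ← 70° -60° = 10°
rotate_crank_by(+7°): θ ← 10° +7° = 17°
rotate_crank_by(-10°): θ ← 17° -10° = 7°
rotate_crank_by(+21°): θ ← 7° +21° = 28°
rotate_crank_by(+39°): θ ← 28° +39° = 67°
crank pin P = (r cos θ, r sin θ) = (7.423891, 17.489592)
h = r sin θ − e = 17.489592 − 14 = 3.489592
x = r cos θ + √(L² − h²) = 7.423891 + √(12996.0 − 12.1773) = 7.423891 + 113.946578 = 121.370470

121.3705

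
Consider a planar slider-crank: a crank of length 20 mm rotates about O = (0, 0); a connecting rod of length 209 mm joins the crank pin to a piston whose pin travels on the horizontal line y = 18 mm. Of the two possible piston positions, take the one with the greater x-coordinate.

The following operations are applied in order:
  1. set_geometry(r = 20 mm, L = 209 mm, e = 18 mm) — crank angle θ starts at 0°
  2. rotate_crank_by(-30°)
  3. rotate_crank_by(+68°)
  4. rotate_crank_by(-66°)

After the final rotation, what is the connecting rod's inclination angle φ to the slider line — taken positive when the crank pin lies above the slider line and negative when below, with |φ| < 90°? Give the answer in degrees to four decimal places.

-7.5303

set_geometry: r = 20 mm, L = 209 mm, e = 18 mm; θ ← 0°
rotate_crank_by(-30°): θ ← 0° -30° = -30°
rotate_crank_by(+68°): θ ← -30° +68° = 38°
rotate_crank_by(-66°): θ ← 38° -66° = -28°
crank pin P = (r cos θ, r sin θ) = (17.658952, -9.389431)
h = r sin θ − e = -9.389431 − 18 = -27.389431
sin φ = h / L = -27.389431 / 209 = -0.13104991
φ = arcsin(-0.13104991) = -7.530267°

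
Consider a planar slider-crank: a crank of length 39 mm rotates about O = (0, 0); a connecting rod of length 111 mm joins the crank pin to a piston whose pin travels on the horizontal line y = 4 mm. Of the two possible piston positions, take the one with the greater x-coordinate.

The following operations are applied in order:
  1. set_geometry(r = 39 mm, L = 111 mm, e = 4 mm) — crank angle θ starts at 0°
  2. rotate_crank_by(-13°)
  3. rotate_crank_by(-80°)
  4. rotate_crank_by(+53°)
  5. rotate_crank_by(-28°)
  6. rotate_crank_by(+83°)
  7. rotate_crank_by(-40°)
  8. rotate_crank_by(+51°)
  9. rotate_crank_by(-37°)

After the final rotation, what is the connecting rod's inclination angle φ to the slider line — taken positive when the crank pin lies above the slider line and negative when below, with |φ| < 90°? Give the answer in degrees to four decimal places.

-5.9164

set_geometry: r = 39 mm, L = 111 mm, e = 4 mm; θ ← 0°
rotate_crank_by(-13°): θ ← 0° -13° = -13°
rotate_crank_by(-80°): θ ← -13° -80° = -93°
rotate_crank_by(+53°): θ ← -93° +53° = -40°
rotate_crank_by(-28°): θ ← -40° -28° = -68°
rotate_crank_by(+83°): θ ← -68° +83° = 15°
rotate_crank_by(-40°): θ ← 15° -40° = -25°
rotate_crank_by(+51°): θ ← -25° +51° = 26°
rotate_crank_by(-37°): θ ← 26° -37° = -11°
crank pin P = (r cos θ, r sin θ) = (38.283460, -7.441551)
h = r sin θ − e = -7.441551 − 4 = -11.441551
sin φ = h / L = -11.441551 / 111 = -0.10307703
φ = arcsin(-0.10307703) = -5.916388°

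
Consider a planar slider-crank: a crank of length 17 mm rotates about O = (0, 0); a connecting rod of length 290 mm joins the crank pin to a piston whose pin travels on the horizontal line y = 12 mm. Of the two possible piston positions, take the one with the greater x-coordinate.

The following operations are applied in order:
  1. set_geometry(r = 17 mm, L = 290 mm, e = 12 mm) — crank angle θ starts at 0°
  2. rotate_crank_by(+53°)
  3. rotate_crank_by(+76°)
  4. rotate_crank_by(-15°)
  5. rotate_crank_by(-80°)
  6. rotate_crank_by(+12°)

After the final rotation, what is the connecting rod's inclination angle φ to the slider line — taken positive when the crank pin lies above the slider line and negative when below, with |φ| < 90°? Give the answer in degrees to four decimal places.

set_geometry: r = 17 mm, L = 290 mm, e = 12 mm; θ ← 0°
rotate_crank_by(+53°): θ ← 0° +53° = 53°
rotate_crank_by(+76°): θ ← 53° +76° = 129°
rotate_crank_by(-15°): θ ← 129° -15° = 114°
rotate_crank_by(-80°): θ ← 114° -80° = 34°
rotate_crank_by(+12°): θ ← 34° +12° = 46°
crank pin P = (r cos θ, r sin θ) = (11.809192, 12.228777)
h = r sin θ − e = 12.228777 − 12 = 0.228777
sin φ = h / L = 0.228777 / 290 = 0.00078888
φ = arcsin(0.00078888) = 0.045200°

0.0452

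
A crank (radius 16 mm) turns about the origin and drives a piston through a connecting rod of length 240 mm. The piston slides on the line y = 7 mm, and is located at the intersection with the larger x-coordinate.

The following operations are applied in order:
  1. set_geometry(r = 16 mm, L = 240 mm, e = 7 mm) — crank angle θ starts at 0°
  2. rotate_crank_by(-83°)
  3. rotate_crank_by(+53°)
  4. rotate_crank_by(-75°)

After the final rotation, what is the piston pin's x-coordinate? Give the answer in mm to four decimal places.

set_geometry: r = 16 mm, L = 240 mm, e = 7 mm; θ ← 0°
rotate_crank_by(-83°): θ ← 0° -83° = -83°
rotate_crank_by(+53°): θ ← -83° +53° = -30°
rotate_crank_by(-75°): θ ← -30° -75° = -105°
crank pin P = (r cos θ, r sin θ) = (-4.141105, -15.454813)
h = r sin θ − e = -15.454813 − 7 = -22.454813
x = r cos θ + √(L² − h²) = -4.141105 + √(57600.0 − 504.2186) = -4.141105 + 238.947236 = 234.806131

234.8061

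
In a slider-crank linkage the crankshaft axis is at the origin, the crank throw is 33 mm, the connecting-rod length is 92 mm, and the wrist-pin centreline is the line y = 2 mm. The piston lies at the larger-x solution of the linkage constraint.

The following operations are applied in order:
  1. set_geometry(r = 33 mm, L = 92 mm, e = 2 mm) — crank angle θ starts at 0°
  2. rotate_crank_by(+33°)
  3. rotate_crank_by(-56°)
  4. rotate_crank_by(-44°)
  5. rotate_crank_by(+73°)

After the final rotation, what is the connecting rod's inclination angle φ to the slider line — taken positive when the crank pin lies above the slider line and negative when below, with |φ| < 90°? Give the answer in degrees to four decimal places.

0.9027

set_geometry: r = 33 mm, L = 92 mm, e = 2 mm; θ ← 0°
rotate_crank_by(+33°): θ ← 0° +33° = 33°
rotate_crank_by(-56°): θ ← 33° -56° = -23°
rotate_crank_by(-44°): θ ← -23° -44° = -67°
rotate_crank_by(+73°): θ ← -67° +73° = 6°
crank pin P = (r cos θ, r sin θ) = (32.819223, 3.449439)
h = r sin θ − e = 3.449439 − 2 = 1.449439
sin φ = h / L = 1.449439 / 92 = 0.01575477
φ = arcsin(0.01575477) = 0.902719°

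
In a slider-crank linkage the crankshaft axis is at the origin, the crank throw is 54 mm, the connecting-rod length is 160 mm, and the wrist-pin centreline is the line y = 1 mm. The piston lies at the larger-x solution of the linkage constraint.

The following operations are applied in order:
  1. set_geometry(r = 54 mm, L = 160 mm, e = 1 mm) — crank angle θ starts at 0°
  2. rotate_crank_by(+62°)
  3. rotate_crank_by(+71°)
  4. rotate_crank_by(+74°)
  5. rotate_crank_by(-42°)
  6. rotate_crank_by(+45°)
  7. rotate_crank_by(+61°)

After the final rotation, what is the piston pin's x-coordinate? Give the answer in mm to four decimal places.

set_geometry: r = 54 mm, L = 160 mm, e = 1 mm; θ ← 0°
rotate_crank_by(+62°): θ ← 0° +62° = 62°
rotate_crank_by(+71°): θ ← 62° +71° = 133°
rotate_crank_by(+74°): θ ← 133° +74° = 207°
rotate_crank_by(-42°): θ ← 207° -42° = 165°
rotate_crank_by(+45°): θ ← 165° +45° = 210°
rotate_crank_by(+61°): θ ← 210° +61° = 271°
crank pin P = (r cos θ, r sin θ) = (0.942430, -53.991776)
h = r sin θ − e = -53.991776 − 1 = -54.991776
x = r cos θ + √(L² − h²) = 0.942430 + √(25600.0 − 3024.0954) = 0.942430 + 150.252802 = 151.195232

151.1952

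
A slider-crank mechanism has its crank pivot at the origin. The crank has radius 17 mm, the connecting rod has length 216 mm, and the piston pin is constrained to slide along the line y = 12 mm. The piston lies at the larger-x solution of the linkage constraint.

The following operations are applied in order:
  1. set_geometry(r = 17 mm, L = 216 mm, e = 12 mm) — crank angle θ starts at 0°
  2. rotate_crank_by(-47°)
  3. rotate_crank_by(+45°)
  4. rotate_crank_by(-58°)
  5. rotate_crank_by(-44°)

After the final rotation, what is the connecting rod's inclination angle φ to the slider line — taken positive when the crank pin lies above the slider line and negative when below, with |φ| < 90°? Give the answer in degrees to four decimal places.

-7.5806

set_geometry: r = 17 mm, L = 216 mm, e = 12 mm; θ ← 0°
rotate_crank_by(-47°): θ ← 0° -47° = -47°
rotate_crank_by(+45°): θ ← -47° +45° = -2°
rotate_crank_by(-58°): θ ← -2° -58° = -60°
rotate_crank_by(-44°): θ ← -60° -44° = -104°
crank pin P = (r cos θ, r sin θ) = (-4.112672, -16.495027)
h = r sin θ − e = -16.495027 − 12 = -28.495027
sin φ = h / L = -28.495027 / 216 = -0.13192142
φ = arcsin(-0.13192142) = -7.580638°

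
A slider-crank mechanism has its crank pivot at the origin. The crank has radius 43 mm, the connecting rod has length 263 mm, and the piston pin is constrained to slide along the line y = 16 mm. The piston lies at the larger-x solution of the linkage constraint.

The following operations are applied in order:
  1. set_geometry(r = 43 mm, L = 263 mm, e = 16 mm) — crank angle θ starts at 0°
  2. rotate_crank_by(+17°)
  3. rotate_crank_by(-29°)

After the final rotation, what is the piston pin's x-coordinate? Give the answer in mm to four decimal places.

303.8751

set_geometry: r = 43 mm, L = 263 mm, e = 16 mm; θ ← 0°
rotate_crank_by(+17°): θ ← 0° +17° = 17°
rotate_crank_by(-29°): θ ← 17° -29° = -12°
crank pin P = (r cos θ, r sin θ) = (42.060347, -8.940203)
h = r sin θ − e = -8.940203 − 16 = -24.940203
x = r cos θ + √(L² − h²) = 42.060347 + √(69169.0 − 622.0137) = 42.060347 + 261.814794 = 303.875141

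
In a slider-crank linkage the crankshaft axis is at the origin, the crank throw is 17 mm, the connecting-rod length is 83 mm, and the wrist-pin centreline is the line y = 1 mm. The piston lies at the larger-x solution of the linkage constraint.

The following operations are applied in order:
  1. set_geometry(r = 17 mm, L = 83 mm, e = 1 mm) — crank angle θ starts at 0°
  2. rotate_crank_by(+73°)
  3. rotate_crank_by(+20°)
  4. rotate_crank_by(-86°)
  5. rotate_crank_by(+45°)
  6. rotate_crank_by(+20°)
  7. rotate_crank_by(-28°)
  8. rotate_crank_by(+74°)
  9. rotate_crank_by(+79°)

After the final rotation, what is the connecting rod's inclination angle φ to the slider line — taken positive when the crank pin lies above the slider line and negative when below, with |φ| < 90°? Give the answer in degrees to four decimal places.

set_geometry: r = 17 mm, L = 83 mm, e = 1 mm; θ ← 0°
rotate_crank_by(+73°): θ ← 0° +73° = 73°
rotate_crank_by(+20°): θ ← 73° +20° = 93°
rotate_crank_by(-86°): θ ← 93° -86° = 7°
rotate_crank_by(+45°): θ ← 7° +45° = 52°
rotate_crank_by(+20°): θ ← 52° +20° = 72°
rotate_crank_by(-28°): θ ← 72° -28° = 44°
rotate_crank_by(+74°): θ ← 44° +74° = 118°
rotate_crank_by(+79°): θ ← 118° +79° = 197°
crank pin P = (r cos θ, r sin θ) = (-16.257181, -4.970319)
h = r sin θ − e = -4.970319 − 1 = -5.970319
sin φ = h / L = -5.970319 / 83 = -0.07193155
φ = arcsin(-0.07193155) = -4.124937°

-4.1249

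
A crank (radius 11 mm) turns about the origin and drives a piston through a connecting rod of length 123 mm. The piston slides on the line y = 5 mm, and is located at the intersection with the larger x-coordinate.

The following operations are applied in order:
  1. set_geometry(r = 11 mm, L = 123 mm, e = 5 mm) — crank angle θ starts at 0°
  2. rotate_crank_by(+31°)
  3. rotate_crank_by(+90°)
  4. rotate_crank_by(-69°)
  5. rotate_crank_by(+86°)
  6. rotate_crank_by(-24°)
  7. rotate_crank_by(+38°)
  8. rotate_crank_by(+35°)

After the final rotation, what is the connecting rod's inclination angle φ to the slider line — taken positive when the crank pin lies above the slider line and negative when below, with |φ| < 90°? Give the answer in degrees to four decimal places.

set_geometry: r = 11 mm, L = 123 mm, e = 5 mm; θ ← 0°
rotate_crank_by(+31°): θ ← 0° +31° = 31°
rotate_crank_by(+90°): θ ← 31° +90° = 121°
rotate_crank_by(-69°): θ ← 121° -69° = 52°
rotate_crank_by(+86°): θ ← 52° +86° = 138°
rotate_crank_by(-24°): θ ← 138° -24° = 114°
rotate_crank_by(+38°): θ ← 114° +38° = 152°
rotate_crank_by(+35°): θ ← 152° +35° = 187°
crank pin P = (r cos θ, r sin θ) = (-10.918008, -1.340563)
h = r sin θ − e = -1.340563 − 5 = -6.340563
sin φ = h / L = -6.340563 / 123 = -0.05154929
φ = arcsin(-0.05154929) = -2.954866°

-2.9549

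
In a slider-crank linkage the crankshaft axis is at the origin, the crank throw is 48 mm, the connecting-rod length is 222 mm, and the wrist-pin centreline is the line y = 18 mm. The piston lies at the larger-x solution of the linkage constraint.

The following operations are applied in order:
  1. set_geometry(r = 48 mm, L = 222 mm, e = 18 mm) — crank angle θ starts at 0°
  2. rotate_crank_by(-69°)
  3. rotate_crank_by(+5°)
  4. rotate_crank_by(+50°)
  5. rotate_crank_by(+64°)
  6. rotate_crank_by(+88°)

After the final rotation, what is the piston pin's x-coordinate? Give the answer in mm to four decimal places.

set_geometry: r = 48 mm, L = 222 mm, e = 18 mm; θ ← 0°
rotate_crank_by(-69°): θ ← 0° -69° = -69°
rotate_crank_by(+5°): θ ← -69° +5° = -64°
rotate_crank_by(+50°): θ ← -64° +50° = -14°
rotate_crank_by(+64°): θ ← -14° +64° = 50°
rotate_crank_by(+88°): θ ← 50° +88° = 138°
crank pin P = (r cos θ, r sin θ) = (-35.670952, 32.118269)
h = r sin θ − e = 32.118269 − 18 = 14.118269
x = r cos θ + √(L² − h²) = -35.670952 + √(49284.0 − 199.3255) = -35.670952 + 221.550614 = 185.879662

185.8797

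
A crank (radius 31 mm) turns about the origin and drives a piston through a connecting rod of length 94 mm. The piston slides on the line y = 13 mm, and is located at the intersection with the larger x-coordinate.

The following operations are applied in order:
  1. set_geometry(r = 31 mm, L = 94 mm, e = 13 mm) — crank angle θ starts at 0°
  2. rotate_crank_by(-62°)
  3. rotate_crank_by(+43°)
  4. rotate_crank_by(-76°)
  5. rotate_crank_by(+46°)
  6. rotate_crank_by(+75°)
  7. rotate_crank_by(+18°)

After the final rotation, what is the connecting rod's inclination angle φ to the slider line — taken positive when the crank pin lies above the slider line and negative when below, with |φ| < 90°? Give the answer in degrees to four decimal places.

set_geometry: r = 31 mm, L = 94 mm, e = 13 mm; θ ← 0°
rotate_crank_by(-62°): θ ← 0° -62° = -62°
rotate_crank_by(+43°): θ ← -62° +43° = -19°
rotate_crank_by(-76°): θ ← -19° -76° = -95°
rotate_crank_by(+46°): θ ← -95° +46° = -49°
rotate_crank_by(+75°): θ ← -49° +75° = 26°
rotate_crank_by(+18°): θ ← 26° +18° = 44°
crank pin P = (r cos θ, r sin θ) = (22.299534, 21.534409)
h = r sin θ − e = 21.534409 − 13 = 8.534409
sin φ = h / L = 8.534409 / 94 = 0.09079159
φ = arcsin(0.09079159) = 5.209148°

5.2091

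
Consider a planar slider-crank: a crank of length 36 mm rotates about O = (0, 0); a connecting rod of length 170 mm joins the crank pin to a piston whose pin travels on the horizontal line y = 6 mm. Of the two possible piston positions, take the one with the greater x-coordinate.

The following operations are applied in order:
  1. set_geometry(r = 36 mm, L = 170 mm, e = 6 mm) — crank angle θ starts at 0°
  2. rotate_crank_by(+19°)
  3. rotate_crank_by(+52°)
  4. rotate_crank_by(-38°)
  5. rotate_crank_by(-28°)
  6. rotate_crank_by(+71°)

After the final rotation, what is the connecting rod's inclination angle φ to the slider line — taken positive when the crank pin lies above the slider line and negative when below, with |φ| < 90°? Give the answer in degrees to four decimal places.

9.7983

set_geometry: r = 36 mm, L = 170 mm, e = 6 mm; θ ← 0°
rotate_crank_by(+19°): θ ← 0° +19° = 19°
rotate_crank_by(+52°): θ ← 19° +52° = 71°
rotate_crank_by(-38°): θ ← 71° -38° = 33°
rotate_crank_by(-28°): θ ← 33° -28° = 5°
rotate_crank_by(+71°): θ ← 5° +71° = 76°
crank pin P = (r cos θ, r sin θ) = (8.709188, 34.930646)
h = r sin θ − e = 34.930646 − 6 = 28.930646
sin φ = h / L = 28.930646 / 170 = 0.17018027
φ = arcsin(0.17018027) = 9.798301°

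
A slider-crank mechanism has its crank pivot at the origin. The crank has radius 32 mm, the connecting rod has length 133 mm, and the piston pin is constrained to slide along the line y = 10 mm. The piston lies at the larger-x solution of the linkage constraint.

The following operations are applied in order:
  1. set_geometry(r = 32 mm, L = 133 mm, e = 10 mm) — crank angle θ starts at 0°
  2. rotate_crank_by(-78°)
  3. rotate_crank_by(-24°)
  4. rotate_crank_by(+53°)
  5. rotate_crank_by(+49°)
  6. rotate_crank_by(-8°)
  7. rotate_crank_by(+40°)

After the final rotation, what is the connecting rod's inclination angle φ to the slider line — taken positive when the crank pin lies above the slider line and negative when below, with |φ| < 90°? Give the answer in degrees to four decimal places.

2.9986

set_geometry: r = 32 mm, L = 133 mm, e = 10 mm; θ ← 0°
rotate_crank_by(-78°): θ ← 0° -78° = -78°
rotate_crank_by(-24°): θ ← -78° -24° = -102°
rotate_crank_by(+53°): θ ← -102° +53° = -49°
rotate_crank_by(+49°): θ ← -49° +49° = 0°
rotate_crank_by(-8°): θ ← 0° -8° = -8°
rotate_crank_by(+40°): θ ← -8° +40° = 32°
crank pin P = (r cos θ, r sin θ) = (27.137539, 16.957416)
h = r sin θ − e = 16.957416 − 10 = 6.957416
sin φ = h / L = 6.957416 / 133 = 0.05231140
φ = arcsin(0.05231140) = 2.998591°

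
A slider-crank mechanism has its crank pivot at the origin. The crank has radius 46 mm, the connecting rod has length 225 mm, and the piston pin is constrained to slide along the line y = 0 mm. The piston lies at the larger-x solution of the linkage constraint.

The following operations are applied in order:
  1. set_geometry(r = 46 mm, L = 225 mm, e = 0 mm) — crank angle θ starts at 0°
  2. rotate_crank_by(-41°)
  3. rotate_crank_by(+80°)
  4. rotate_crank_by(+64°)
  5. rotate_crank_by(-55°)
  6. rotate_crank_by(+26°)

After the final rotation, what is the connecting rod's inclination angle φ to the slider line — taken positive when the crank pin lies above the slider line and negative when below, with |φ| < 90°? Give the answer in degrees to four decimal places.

11.3338

set_geometry: r = 46 mm, L = 225 mm, e = 0 mm; θ ← 0°
rotate_crank_by(-41°): θ ← 0° -41° = -41°
rotate_crank_by(+80°): θ ← -41° +80° = 39°
rotate_crank_by(+64°): θ ← 39° +64° = 103°
rotate_crank_by(-55°): θ ← 103° -55° = 48°
rotate_crank_by(+26°): θ ← 48° +26° = 74°
crank pin P = (r cos θ, r sin θ) = (12.679318, 44.218038)
h = r sin θ − e = 44.218038 − 0 = 44.218038
sin φ = h / L = 44.218038 / 225 = 0.19652461
φ = arcsin(0.19652461) = 11.333801°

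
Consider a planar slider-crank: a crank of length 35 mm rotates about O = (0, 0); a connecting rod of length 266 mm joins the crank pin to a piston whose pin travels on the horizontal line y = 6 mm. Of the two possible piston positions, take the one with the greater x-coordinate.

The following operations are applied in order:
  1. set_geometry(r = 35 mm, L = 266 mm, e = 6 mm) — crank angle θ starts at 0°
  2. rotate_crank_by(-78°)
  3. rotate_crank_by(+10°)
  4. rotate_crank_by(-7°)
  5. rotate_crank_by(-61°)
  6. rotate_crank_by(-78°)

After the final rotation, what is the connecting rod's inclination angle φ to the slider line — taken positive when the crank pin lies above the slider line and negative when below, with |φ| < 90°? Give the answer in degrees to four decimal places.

set_geometry: r = 35 mm, L = 266 mm, e = 6 mm; θ ← 0°
rotate_crank_by(-78°): θ ← 0° -78° = -78°
rotate_crank_by(+10°): θ ← -78° +10° = -68°
rotate_crank_by(-7°): θ ← -68° -7° = -75°
rotate_crank_by(-61°): θ ← -75° -61° = -136°
rotate_crank_by(-78°): θ ← -136° -78° = -214°
crank pin P = (r cos θ, r sin θ) = (-29.016315, 19.571752)
h = r sin θ − e = 19.571752 − 6 = 13.571752
sin φ = h / L = 13.571752 / 266 = 0.05102162
φ = arcsin(0.05102162) = 2.924593°

2.9246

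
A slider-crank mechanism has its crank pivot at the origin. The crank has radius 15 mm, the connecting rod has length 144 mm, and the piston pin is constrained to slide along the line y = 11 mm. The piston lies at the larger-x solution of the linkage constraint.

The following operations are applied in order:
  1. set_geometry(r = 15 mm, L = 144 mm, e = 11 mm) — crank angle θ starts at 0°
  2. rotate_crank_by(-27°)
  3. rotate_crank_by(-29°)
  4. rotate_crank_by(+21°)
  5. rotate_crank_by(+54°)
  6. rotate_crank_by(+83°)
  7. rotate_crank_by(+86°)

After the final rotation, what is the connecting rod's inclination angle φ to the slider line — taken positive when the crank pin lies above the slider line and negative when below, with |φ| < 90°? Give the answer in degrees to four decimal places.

-5.2146

set_geometry: r = 15 mm, L = 144 mm, e = 11 mm; θ ← 0°
rotate_crank_by(-27°): θ ← 0° -27° = -27°
rotate_crank_by(-29°): θ ← -27° -29° = -56°
rotate_crank_by(+21°): θ ← -56° +21° = -35°
rotate_crank_by(+54°): θ ← -35° +54° = 19°
rotate_crank_by(+83°): θ ← 19° +83° = 102°
rotate_crank_by(+86°): θ ← 102° +86° = 188°
crank pin P = (r cos θ, r sin θ) = (-14.854021, -2.087597)
h = r sin θ − e = -2.087597 − 11 = -13.087597
sin φ = h / L = -13.087597 / 144 = -0.09088609
φ = arcsin(-0.09088609) = -5.214585°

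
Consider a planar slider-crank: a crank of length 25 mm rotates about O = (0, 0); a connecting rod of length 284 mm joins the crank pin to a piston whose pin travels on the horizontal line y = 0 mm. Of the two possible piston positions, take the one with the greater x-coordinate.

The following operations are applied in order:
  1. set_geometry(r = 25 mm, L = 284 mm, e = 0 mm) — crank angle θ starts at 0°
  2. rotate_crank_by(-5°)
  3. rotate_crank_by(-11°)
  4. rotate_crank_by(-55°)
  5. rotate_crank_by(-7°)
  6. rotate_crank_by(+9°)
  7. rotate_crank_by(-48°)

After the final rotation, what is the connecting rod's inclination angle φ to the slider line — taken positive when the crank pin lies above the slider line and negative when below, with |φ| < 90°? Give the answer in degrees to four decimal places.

-4.4985

set_geometry: r = 25 mm, L = 284 mm, e = 0 mm; θ ← 0°
rotate_crank_by(-5°): θ ← 0° -5° = -5°
rotate_crank_by(-11°): θ ← -5° -11° = -16°
rotate_crank_by(-55°): θ ← -16° -55° = -71°
rotate_crank_by(-7°): θ ← -71° -7° = -78°
rotate_crank_by(+9°): θ ← -78° +9° = -69°
rotate_crank_by(-48°): θ ← -69° -48° = -117°
crank pin P = (r cos θ, r sin θ) = (-11.349762, -22.275163)
h = r sin θ − e = -22.275163 − 0 = -22.275163
sin φ = h / L = -22.275163 / 284 = -0.07843367
φ = arcsin(-0.07843367) = -4.498539°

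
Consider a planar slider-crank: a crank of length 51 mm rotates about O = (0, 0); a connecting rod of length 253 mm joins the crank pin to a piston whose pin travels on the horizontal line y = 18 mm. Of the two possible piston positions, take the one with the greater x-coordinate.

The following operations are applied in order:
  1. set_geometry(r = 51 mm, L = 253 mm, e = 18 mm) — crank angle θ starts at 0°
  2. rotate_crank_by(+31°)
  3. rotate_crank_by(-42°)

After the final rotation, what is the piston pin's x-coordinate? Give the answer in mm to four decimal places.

301.5386

set_geometry: r = 51 mm, L = 253 mm, e = 18 mm; θ ← 0°
rotate_crank_by(+31°): θ ← 0° +31° = 31°
rotate_crank_by(-42°): θ ← 31° -42° = -11°
crank pin P = (r cos θ, r sin θ) = (50.062986, -9.731259)
h = r sin θ − e = -9.731259 − 18 = -27.731259
x = r cos θ + √(L² − h²) = 50.062986 + √(64009.0 − 769.0227) = 50.062986 + 251.475600 = 301.538586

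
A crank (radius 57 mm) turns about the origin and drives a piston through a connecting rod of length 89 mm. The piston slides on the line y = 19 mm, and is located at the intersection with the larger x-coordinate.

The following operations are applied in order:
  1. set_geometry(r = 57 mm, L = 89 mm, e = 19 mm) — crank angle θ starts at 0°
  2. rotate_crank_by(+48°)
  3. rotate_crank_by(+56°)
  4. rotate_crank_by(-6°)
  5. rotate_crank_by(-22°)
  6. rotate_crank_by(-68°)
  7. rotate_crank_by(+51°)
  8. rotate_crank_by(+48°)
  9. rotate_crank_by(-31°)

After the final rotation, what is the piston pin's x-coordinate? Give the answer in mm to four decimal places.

set_geometry: r = 57 mm, L = 89 mm, e = 19 mm; θ ← 0°
rotate_crank_by(+48°): θ ← 0° +48° = 48°
rotate_crank_by(+56°): θ ← 48° +56° = 104°
rotate_crank_by(-6°): θ ← 104° -6° = 98°
rotate_crank_by(-22°): θ ← 98° -22° = 76°
rotate_crank_by(-68°): θ ← 76° -68° = 8°
rotate_crank_by(+51°): θ ← 8° +51° = 59°
rotate_crank_by(+48°): θ ← 59° +48° = 107°
rotate_crank_by(-31°): θ ← 107° -31° = 76°
crank pin P = (r cos θ, r sin θ) = (13.789548, 55.306856)
h = r sin θ − e = 55.306856 − 19 = 36.306856
x = r cos θ + √(L² − h²) = 13.789548 + √(7921.0 − 1318.1878) = 13.789548 + 81.257690 = 95.047238

95.0472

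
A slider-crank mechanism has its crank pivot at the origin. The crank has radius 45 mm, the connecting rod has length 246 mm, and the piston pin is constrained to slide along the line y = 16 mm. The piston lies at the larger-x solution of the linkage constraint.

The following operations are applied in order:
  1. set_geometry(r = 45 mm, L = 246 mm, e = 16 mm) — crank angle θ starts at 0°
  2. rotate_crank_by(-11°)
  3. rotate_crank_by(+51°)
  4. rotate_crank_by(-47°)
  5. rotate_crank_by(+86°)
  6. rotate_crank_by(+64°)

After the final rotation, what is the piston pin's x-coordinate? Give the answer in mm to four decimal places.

209.8117

set_geometry: r = 45 mm, L = 246 mm, e = 16 mm; θ ← 0°
rotate_crank_by(-11°): θ ← 0° -11° = -11°
rotate_crank_by(+51°): θ ← -11° +51° = 40°
rotate_crank_by(-47°): θ ← 40° -47° = -7°
rotate_crank_by(+86°): θ ← -7° +86° = 79°
rotate_crank_by(+64°): θ ← 79° +64° = 143°
crank pin P = (r cos θ, r sin θ) = (-35.938598, 27.081676)
h = r sin θ − e = 27.081676 − 16 = 11.081676
x = r cos θ + √(L² − h²) = -35.938598 + √(60516.0 − 122.8035) = -35.938598 + 245.750273 = 209.811675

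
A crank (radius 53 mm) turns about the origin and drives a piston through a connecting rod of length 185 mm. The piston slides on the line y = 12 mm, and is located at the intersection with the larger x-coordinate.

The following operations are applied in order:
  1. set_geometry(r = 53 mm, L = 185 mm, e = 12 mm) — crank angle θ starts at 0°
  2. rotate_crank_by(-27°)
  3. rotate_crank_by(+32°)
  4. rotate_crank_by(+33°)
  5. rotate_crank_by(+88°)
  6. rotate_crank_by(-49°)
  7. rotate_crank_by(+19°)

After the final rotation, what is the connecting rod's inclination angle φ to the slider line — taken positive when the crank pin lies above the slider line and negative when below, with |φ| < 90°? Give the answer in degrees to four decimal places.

set_geometry: r = 53 mm, L = 185 mm, e = 12 mm; θ ← 0°
rotate_crank_by(-27°): θ ← 0° -27° = -27°
rotate_crank_by(+32°): θ ← -27° +32° = 5°
rotate_crank_by(+33°): θ ← 5° +33° = 38°
rotate_crank_by(+88°): θ ← 38° +88° = 126°
rotate_crank_by(-49°): θ ← 126° -49° = 77°
rotate_crank_by(+19°): θ ← 77° +19° = 96°
crank pin P = (r cos θ, r sin θ) = (-5.540009, 52.709660)
h = r sin θ − e = 52.709660 − 12 = 40.709660
sin φ = h / L = 40.709660 / 185 = 0.22005222
φ = arcsin(0.22005222) = 12.712100°

12.7121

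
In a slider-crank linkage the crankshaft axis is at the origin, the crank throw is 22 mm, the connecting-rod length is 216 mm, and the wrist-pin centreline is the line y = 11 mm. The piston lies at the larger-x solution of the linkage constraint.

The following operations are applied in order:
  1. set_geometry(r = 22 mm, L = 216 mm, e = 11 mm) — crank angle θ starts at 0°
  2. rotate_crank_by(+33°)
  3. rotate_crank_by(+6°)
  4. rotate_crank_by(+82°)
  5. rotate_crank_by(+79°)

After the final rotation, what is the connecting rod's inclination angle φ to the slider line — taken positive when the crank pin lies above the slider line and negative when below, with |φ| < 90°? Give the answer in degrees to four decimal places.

-4.9198

set_geometry: r = 22 mm, L = 216 mm, e = 11 mm; θ ← 0°
rotate_crank_by(+33°): θ ← 0° +33° = 33°
rotate_crank_by(+6°): θ ← 33° +6° = 39°
rotate_crank_by(+82°): θ ← 39° +82° = 121°
rotate_crank_by(+79°): θ ← 121° +79° = 200°
crank pin P = (r cos θ, r sin θ) = (-20.673238, -7.524443)
h = r sin θ − e = -7.524443 − 11 = -18.524443
sin φ = h / L = -18.524443 / 216 = -0.08576131
φ = arcsin(-0.08576131) = -4.919805°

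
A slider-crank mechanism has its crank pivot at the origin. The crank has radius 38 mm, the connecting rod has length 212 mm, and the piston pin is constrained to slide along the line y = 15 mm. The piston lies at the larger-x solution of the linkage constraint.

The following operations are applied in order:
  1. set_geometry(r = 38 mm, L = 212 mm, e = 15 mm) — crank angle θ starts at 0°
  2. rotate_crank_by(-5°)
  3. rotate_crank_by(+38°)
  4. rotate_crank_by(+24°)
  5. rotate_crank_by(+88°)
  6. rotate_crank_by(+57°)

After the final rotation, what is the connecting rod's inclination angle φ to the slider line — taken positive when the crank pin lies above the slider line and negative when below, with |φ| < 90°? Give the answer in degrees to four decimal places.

-7.9264

set_geometry: r = 38 mm, L = 212 mm, e = 15 mm; θ ← 0°
rotate_crank_by(-5°): θ ← 0° -5° = -5°
rotate_crank_by(+38°): θ ← -5° +38° = 33°
rotate_crank_by(+24°): θ ← 33° +24° = 57°
rotate_crank_by(+88°): θ ← 57° +88° = 145°
rotate_crank_by(+57°): θ ← 145° +57° = 202°
crank pin P = (r cos θ, r sin θ) = (-35.232986, -14.235051)
h = r sin θ − e = -14.235051 − 15 = -29.235051
sin φ = h / L = -29.235051 / 212 = -0.13790118
φ = arcsin(-0.13790118) = -7.926415°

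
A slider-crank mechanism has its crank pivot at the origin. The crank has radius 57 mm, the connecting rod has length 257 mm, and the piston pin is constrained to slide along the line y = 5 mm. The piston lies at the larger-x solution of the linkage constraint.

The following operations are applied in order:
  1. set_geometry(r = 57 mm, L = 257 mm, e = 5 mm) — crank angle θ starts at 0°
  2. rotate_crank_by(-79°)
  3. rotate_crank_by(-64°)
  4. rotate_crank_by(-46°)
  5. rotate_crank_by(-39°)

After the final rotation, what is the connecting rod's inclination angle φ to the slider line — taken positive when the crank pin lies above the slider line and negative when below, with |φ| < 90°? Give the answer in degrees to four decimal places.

set_geometry: r = 57 mm, L = 257 mm, e = 5 mm; θ ← 0°
rotate_crank_by(-79°): θ ← 0° -79° = -79°
rotate_crank_by(-64°): θ ← -79° -64° = -143°
rotate_crank_by(-46°): θ ← -143° -46° = -189°
rotate_crank_by(-39°): θ ← -189° -39° = -228°
crank pin P = (r cos θ, r sin θ) = (-38.140445, 42.359255)
h = r sin θ − e = 42.359255 − 5 = 37.359255
sin φ = h / L = 37.359255 / 257 = 0.14536675
φ = arcsin(0.14536675) = 8.358518°

8.3585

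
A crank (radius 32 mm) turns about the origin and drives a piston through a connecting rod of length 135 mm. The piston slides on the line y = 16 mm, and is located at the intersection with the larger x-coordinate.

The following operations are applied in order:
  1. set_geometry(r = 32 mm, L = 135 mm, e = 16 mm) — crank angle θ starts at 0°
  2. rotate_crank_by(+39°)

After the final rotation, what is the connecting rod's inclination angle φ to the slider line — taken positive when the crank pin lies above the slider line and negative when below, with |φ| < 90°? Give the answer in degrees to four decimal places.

1.7566

set_geometry: r = 32 mm, L = 135 mm, e = 16 mm; θ ← 0°
rotate_crank_by(+39°): θ ← 0° +39° = 39°
crank pin P = (r cos θ, r sin θ) = (24.868671, 20.138253)
h = r sin θ − e = 20.138253 − 16 = 4.138253
sin φ = h / L = 4.138253 / 135 = 0.03065372
φ = arcsin(0.03065372) = 1.756604°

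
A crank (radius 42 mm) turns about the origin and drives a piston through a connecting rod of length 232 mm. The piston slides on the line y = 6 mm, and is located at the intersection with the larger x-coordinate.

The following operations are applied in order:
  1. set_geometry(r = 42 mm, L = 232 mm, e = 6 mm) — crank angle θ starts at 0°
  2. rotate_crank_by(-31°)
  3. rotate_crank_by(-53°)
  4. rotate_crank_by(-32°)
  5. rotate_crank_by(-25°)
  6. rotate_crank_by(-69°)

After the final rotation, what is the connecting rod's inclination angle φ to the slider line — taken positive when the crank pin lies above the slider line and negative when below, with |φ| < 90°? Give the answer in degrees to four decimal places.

set_geometry: r = 42 mm, L = 232 mm, e = 6 mm; θ ← 0°
rotate_crank_by(-31°): θ ← 0° -31° = -31°
rotate_crank_by(-53°): θ ← -31° -53° = -84°
rotate_crank_by(-32°): θ ← -84° -32° = -116°
rotate_crank_by(-25°): θ ← -116° -25° = -141°
rotate_crank_by(-69°): θ ← -141° -69° = -210°
crank pin P = (r cos θ, r sin θ) = (-36.373067, 21.000000)
h = r sin θ − e = 21.000000 − 6 = 15.000000
sin φ = h / L = 15.000000 / 232 = 0.06465517
φ = arcsin(0.06465517) = 3.707054°

3.7071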